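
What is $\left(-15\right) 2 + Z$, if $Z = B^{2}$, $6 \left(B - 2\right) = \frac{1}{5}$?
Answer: $- \frac{23279}{900} \approx -25.866$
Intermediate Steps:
$B = \frac{61}{30}$ ($B = 2 + \frac{1}{6 \cdot 5} = 2 + \frac{1}{6} \cdot \frac{1}{5} = 2 + \frac{1}{30} = \frac{61}{30} \approx 2.0333$)
$Z = \frac{3721}{900}$ ($Z = \left(\frac{61}{30}\right)^{2} = \frac{3721}{900} \approx 4.1344$)
$\left(-15\right) 2 + Z = \left(-15\right) 2 + \frac{3721}{900} = -30 + \frac{3721}{900} = - \frac{23279}{900}$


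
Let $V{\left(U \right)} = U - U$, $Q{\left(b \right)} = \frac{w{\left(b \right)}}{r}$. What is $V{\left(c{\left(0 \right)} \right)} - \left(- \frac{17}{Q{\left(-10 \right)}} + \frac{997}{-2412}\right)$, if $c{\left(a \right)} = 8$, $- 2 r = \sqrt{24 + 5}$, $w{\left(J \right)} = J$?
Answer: $\frac{997}{2412} + \frac{17 \sqrt{29}}{20} \approx 4.9907$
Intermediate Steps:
$r = - \frac{\sqrt{29}}{2}$ ($r = - \frac{\sqrt{24 + 5}}{2} = - \frac{\sqrt{29}}{2} \approx -2.6926$)
$Q{\left(b \right)} = - \frac{2 b \sqrt{29}}{29}$ ($Q{\left(b \right)} = \frac{b}{\left(- \frac{1}{2}\right) \sqrt{29}} = b \left(- \frac{2 \sqrt{29}}{29}\right) = - \frac{2 b \sqrt{29}}{29}$)
$V{\left(U \right)} = 0$
$V{\left(c{\left(0 \right)} \right)} - \left(- \frac{17}{Q{\left(-10 \right)}} + \frac{997}{-2412}\right) = 0 - \left(- \frac{17}{\left(- \frac{2}{29}\right) \left(-10\right) \sqrt{29}} + \frac{997}{-2412}\right) = 0 - \left(- \frac{17}{\frac{20}{29} \sqrt{29}} + 997 \left(- \frac{1}{2412}\right)\right) = 0 - \left(- 17 \frac{\sqrt{29}}{20} - \frac{997}{2412}\right) = 0 - \left(- \frac{17 \sqrt{29}}{20} - \frac{997}{2412}\right) = 0 - \left(- \frac{997}{2412} - \frac{17 \sqrt{29}}{20}\right) = 0 + \left(\frac{997}{2412} + \frac{17 \sqrt{29}}{20}\right) = \frac{997}{2412} + \frac{17 \sqrt{29}}{20}$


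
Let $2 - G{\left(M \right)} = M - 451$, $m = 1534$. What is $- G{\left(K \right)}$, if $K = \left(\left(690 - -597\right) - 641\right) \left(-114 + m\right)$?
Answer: $916867$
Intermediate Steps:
$K = 917320$ ($K = \left(\left(690 - -597\right) - 641\right) \left(-114 + 1534\right) = \left(\left(690 + 597\right) - 641\right) 1420 = \left(1287 - 641\right) 1420 = 646 \cdot 1420 = 917320$)
$G{\left(M \right)} = 453 - M$ ($G{\left(M \right)} = 2 - \left(M - 451\right) = 2 - \left(-451 + M\right) = 453 - M$)
$- G{\left(K \right)} = - (453 - 917320) = \left(-1\right) \left(-916867\right) = 916867$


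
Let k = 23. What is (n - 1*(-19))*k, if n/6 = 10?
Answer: 1817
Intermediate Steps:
n = 60 (n = 6*10 = 60)
(n - 1*(-19))*k = (60 - 1*(-19))*23 = (60 + 19)*23 = 79*23 = 1817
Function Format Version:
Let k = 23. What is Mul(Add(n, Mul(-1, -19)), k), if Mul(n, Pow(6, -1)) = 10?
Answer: 1817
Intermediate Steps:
n = 60 (n = Mul(6, 10) = 60)
Mul(Add(n, Mul(-1, -19)), k) = Mul(Add(60, Mul(-1, -19)), 23) = Mul(Add(60, 19), 23) = Mul(79, 23) = 1817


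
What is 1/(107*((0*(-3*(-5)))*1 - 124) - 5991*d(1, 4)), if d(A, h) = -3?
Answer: 1/4705 ≈ 0.00021254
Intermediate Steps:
1/(107*((0*(-3*(-5)))*1 - 124) - 5991*d(1, 4)) = 1/(107*((0*(-3*(-5)))*1 - 124) - 5991*(-3)) = 1/(107*((0*15)*1 - 124) + 17973) = 1/(107*(0*1 - 124) + 17973) = 1/(107*(0 - 124) + 17973) = 1/(107*(-124) + 17973) = 1/(-13268 + 17973) = 1/4705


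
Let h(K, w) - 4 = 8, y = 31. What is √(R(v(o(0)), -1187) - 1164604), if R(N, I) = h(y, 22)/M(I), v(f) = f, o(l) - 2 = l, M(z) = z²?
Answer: 4*I*√102555683329/1187 ≈ 1079.2*I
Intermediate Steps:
h(K, w) = 12 (h(K, w) = 4 + 8 = 12)
o(l) = 2 + l
R(N, I) = 12/I² (R(N, I) = 12/(I²) = 12/I²)
√(R(v(o(0)), -1187) - 1164604) = √(12/(-1187)² - 1164604) = √(12*(1/1408969) - 1164604) = √(12/1408969 - 1164604) = √(-1640890933264/1408969) = 4*I*√102555683329/1187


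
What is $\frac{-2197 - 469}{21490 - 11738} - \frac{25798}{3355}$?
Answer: $- \frac{130263263}{16358980} \approx -7.9628$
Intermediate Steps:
$\frac{-2197 - 469}{21490 - 11738} - \frac{25798}{3355} = - \frac{2666}{21490 - 11738} - \frac{25798}{3355} = - \frac{2666}{9752} - \frac{25798}{3355} = \left(-2666\right) \frac{1}{9752} - \frac{25798}{3355} = - \frac{1333}{4876} - \frac{25798}{3355} = - \frac{130263263}{16358980}$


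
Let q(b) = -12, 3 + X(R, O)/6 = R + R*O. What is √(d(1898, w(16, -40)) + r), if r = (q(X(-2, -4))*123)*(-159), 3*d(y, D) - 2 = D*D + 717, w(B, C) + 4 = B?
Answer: √2114745/3 ≈ 484.74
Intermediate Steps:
X(R, O) = -18 + 6*R + 6*O*R (X(R, O) = -18 + 6*(R + R*O) = -18 + 6*(R + O*R) = -18 + (6*R + 6*O*R) = -18 + 6*R + 6*O*R)
w(B, C) = -4 + B
d(y, D) = 719/3 + D²/3 (d(y, D) = ⅔ + (D*D + 717)/3 = ⅔ + (D² + 717)/3 = ⅔ + (717 + D²)/3 = ⅔ + (239 + D²/3) = 719/3 + D²/3)
r = 234684 (r = -12*123*(-159) = -1476*(-159) = 234684)
√(d(1898, w(16, -40)) + r) = √((719/3 + (-4 + 16)²/3) + 234684) = √((719/3 + (⅓)*12²) + 234684) = √((719/3 + (⅓)*144) + 234684) = √((719/3 + 48) + 234684) = √(863/3 + 234684) = √(704915/3) = √2114745/3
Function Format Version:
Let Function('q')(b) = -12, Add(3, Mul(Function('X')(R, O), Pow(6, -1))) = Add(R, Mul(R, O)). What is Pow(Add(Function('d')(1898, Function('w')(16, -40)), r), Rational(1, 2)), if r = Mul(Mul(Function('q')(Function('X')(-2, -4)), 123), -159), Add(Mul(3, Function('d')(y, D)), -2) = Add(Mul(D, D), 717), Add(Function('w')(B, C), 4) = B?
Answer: Mul(Rational(1, 3), Pow(2114745, Rational(1, 2))) ≈ 484.74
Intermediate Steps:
Function('X')(R, O) = Add(-18, Mul(6, R), Mul(6, O, R)) (Function('X')(R, O) = Add(-18, Mul(6, Add(R, Mul(R, O)))) = Add(-18, Mul(6, Add(R, Mul(O, R)))) = Add(-18, Add(Mul(6, R), Mul(6, O, R))) = Add(-18, Mul(6, R), Mul(6, O, R)))
Function('w')(B, C) = Add(-4, B)
Function('d')(y, D) = Add(Rational(719, 3), Mul(Rational(1, 3), Pow(D, 2))) (Function('d')(y, D) = Add(Rational(2, 3), Mul(Rational(1, 3), Add(Mul(D, D), 717))) = Add(Rational(2, 3), Mul(Rational(1, 3), Add(Pow(D, 2), 717))) = Add(Rational(2, 3), Mul(Rational(1, 3), Add(717, Pow(D, 2)))) = Add(Rational(2, 3), Add(239, Mul(Rational(1, 3), Pow(D, 2)))) = Add(Rational(719, 3), Mul(Rational(1, 3), Pow(D, 2))))
r = 234684 (r = Mul(Mul(-12, 123), -159) = Mul(-1476, -159) = 234684)
Pow(Add(Function('d')(1898, Function('w')(16, -40)), r), Rational(1, 2)) = Pow(Add(Add(Rational(719, 3), Mul(Rational(1, 3), Pow(Add(-4, 16), 2))), 234684), Rational(1, 2)) = Pow(Add(Add(Rational(719, 3), Mul(Rational(1, 3), Pow(12, 2))), 234684), Rational(1, 2)) = Pow(Add(Add(Rational(719, 3), Mul(Rational(1, 3), 144)), 234684), Rational(1, 2)) = Pow(Add(Add(Rational(719, 3), 48), 234684), Rational(1, 2)) = Pow(Add(Rational(863, 3), 234684), Rational(1, 2)) = Pow(Rational(704915, 3), Rational(1, 2)) = Mul(Rational(1, 3), Pow(2114745, Rational(1, 2)))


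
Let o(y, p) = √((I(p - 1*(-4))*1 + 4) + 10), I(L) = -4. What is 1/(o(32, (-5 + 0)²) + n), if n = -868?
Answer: -434/376707 - √10/753414 ≈ -0.0011563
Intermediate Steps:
o(y, p) = √10 (o(y, p) = √((-4*1 + 4) + 10) = √((-4 + 4) + 10) = √(0 + 10) = √10)
1/(o(32, (-5 + 0)²) + n) = 1/(√10 - 868) = 1/(-868 + √10)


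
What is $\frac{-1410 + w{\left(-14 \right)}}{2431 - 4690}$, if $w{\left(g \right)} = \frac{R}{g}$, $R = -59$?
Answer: $\frac{19681}{31626} \approx 0.6223$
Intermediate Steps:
$w{\left(g \right)} = - \frac{59}{g}$
$\frac{-1410 + w{\left(-14 \right)}}{2431 - 4690} = \frac{-1410 - \frac{59}{-14}}{2431 - 4690} = \frac{-1410 - - \frac{59}{14}}{-2259} = \left(-1410 + \frac{59}{14}\right) \left(- \frac{1}{2259}\right) = \left(- \frac{19681}{14}\right) \left(- \frac{1}{2259}\right) = \frac{19681}{31626}$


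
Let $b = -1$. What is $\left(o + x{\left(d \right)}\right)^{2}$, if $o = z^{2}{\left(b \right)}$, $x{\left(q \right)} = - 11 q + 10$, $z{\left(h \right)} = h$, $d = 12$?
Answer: $14641$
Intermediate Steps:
$x{\left(q \right)} = 10 - 11 q$
$o = 1$ ($o = \left(-1\right)^{2} = 1$)
$\left(o + x{\left(d \right)}\right)^{2} = \left(1 + \left(10 - 132\right)\right)^{2} = \left(1 - 122\right)^{2} = \left(-121\right)^{2} = 14641$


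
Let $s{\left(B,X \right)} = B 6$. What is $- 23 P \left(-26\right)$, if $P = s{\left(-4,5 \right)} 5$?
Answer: $-71760$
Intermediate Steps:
$s{\left(B,X \right)} = 6 B$
$P = -120$ ($P = 6 \left(-4\right) 5 = \left(-24\right) 5 = -120$)
$- 23 P \left(-26\right) = \left(-23\right) \left(-120\right) \left(-26\right) = 2760 \left(-26\right) = -71760$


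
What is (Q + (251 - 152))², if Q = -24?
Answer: 5625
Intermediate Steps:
(Q + (251 - 152))² = (-24 + (251 - 152))² = (-24 + 99)² = 75² = 5625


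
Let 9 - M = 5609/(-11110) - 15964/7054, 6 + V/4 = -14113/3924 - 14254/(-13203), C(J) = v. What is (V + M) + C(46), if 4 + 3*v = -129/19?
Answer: -27746767825800691/1071450818102610 ≈ -25.896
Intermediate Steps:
v = -205/57 (v = -4/3 + (-129/19)/3 = -4/3 + (-129*1/19)/3 = -4/3 + (⅓)*(-129/19) = -4/3 - 43/19 = -205/57 ≈ -3.5965)
C(J) = -205/57
V = -49028075/1439127 (V = -24 + 4*(-14113/3924 - 14254/(-13203)) = -24 + 4*(-14113*1/3924 - 14254*(-1/13203)) = -24 + 4*(-14113/3924 + 14254/13203) = -24 + 4*(-14489027/5756508) = -24 - 14489027/1439127 = -49028075/1439127 ≈ -34.068)
M = 461127693/39184970 (M = 9 - (5609/(-11110) - 15964/7054) = 9 - (5609*(-1/11110) - 15964*1/7054) = 9 - (-5609/11110 - 7982/3527) = 9 - 1*(-108462963/39184970) = 9 + 108462963/39184970 = 461127693/39184970 ≈ 11.768)
(V + M) + C(46) = (-49028075/1439127 + 461127693/39184970) - 205/57 = -1257542334588739/56392148321190 - 205/57 = -27746767825800691/1071450818102610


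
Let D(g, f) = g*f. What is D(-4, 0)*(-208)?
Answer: 0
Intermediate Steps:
D(g, f) = f*g
D(-4, 0)*(-208) = (0*(-4))*(-208) = 0*(-208) = 0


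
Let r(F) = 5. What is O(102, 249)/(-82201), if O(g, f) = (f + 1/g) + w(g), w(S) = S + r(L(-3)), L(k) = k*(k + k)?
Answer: -36313/8384502 ≈ -0.0043310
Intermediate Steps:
L(k) = 2*k² (L(k) = k*(2*k) = 2*k²)
w(S) = 5 + S (w(S) = S + 5 = 5 + S)
O(g, f) = 5 + f + g + 1/g (O(g, f) = (f + 1/g) + (5 + g) = 5 + f + g + 1/g)
O(102, 249)/(-82201) = (5 + 249 + 102 + 1/102)/(-82201) = (5 + 249 + 102 + 1/102)*(-1/82201) = (36313/102)*(-1/82201) = -36313/8384502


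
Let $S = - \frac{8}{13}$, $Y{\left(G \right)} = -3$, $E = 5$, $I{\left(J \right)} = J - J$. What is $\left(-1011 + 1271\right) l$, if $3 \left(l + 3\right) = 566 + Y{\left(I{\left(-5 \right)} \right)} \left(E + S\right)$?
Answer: $\frac{141400}{3} \approx 47133.0$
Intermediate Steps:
$I{\left(J \right)} = 0$
$S = - \frac{8}{13}$ ($S = \left(-8\right) \frac{1}{13} = - \frac{8}{13} \approx -0.61539$)
$l = \frac{7070}{39}$ ($l = -3 + \frac{566 - 3 \left(5 - \frac{8}{13}\right)}{3} = -3 + \frac{566 - \frac{171}{13}}{3} = -3 + \frac{1}{3} \cdot \frac{7187}{13} = -3 + \frac{7187}{39} = \frac{7070}{39} \approx 181.28$)
$\left(-1011 + 1271\right) l = \left(-1011 + 1271\right) \frac{7070}{39} = 260 \cdot \frac{7070}{39} = \frac{141400}{3}$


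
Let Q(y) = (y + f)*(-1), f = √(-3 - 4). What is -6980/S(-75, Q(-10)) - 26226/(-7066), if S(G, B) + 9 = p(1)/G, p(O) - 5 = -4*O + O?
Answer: 1858403001/2391841 ≈ 776.98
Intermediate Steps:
p(O) = 5 - 3*O (p(O) = 5 + (-4*O + O) = 5 - 3*O)
f = I*√7 (f = √(-7) = I*√7 ≈ 2.6458*I)
Q(y) = -y - I*√7 (Q(y) = (y + I*√7)*(-1) = -y - I*√7)
S(G, B) = -9 + 2/G (S(G, B) = -9 + (5 - 3*1)/G = -9 + (5 - 3)/G = -9 + 2/G)
-6980/S(-75, Q(-10)) - 26226/(-7066) = -6980/(-9 + 2/(-75)) - 26226/(-7066) = -6980/(-9 + 2*(-1/75)) - 26226*(-1/7066) = -6980/(-9 - 2/75) + 13113/3533 = -6980/(-677/75) + 13113/3533 = -6980*(-75/677) + 13113/3533 = 523500/677 + 13113/3533 = 1858403001/2391841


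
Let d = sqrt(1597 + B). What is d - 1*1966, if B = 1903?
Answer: -1966 + 10*sqrt(35) ≈ -1906.8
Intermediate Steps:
d = 10*sqrt(35) (d = sqrt(1597 + 1903) = sqrt(3500) = 10*sqrt(35) ≈ 59.161)
d - 1*1966 = 10*sqrt(35) - 1*1966 = 10*sqrt(35) - 1966 = -1966 + 10*sqrt(35)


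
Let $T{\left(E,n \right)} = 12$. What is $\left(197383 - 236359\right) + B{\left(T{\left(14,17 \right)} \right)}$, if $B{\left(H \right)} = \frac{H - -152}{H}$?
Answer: $- \frac{116887}{3} \approx -38962.0$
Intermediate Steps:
$B{\left(H \right)} = \frac{152 + H}{H}$ ($B{\left(H \right)} = \frac{H + 152}{H} = \frac{152 + H}{H}$)
$\left(197383 - 236359\right) + B{\left(T{\left(14,17 \right)} \right)} = \left(197383 - 236359\right) + \frac{152 + 12}{12} = -38976 + \frac{1}{12} \cdot 164 = -38976 + \frac{41}{3} = - \frac{116887}{3}$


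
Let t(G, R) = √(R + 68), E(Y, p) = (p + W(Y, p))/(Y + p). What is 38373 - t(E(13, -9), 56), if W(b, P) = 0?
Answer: 38373 - 2*√31 ≈ 38362.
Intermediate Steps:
E(Y, p) = p/(Y + p) (E(Y, p) = (p + 0)/(Y + p) = p/(Y + p))
t(G, R) = √(68 + R)
38373 - t(E(13, -9), 56) = 38373 - √(68 + 56) = 38373 - √124 = 38373 - 2*√31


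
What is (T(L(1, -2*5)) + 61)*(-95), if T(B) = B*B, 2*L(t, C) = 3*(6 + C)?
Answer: -9215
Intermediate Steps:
L(t, C) = 9 + 3*C/2 (L(t, C) = (3*(6 + C))/2 = (18 + 3*C)/2 = 9 + 3*C/2)
T(B) = B**2
(T(L(1, -2*5)) + 61)*(-95) = ((9 + 3*(-2*5)/2)**2 + 61)*(-95) = ((9 + (3/2)*(-10))**2 + 61)*(-95) = ((9 - 15)**2 + 61)*(-95) = ((-6)**2 + 61)*(-95) = (36 + 61)*(-95) = 97*(-95) = -9215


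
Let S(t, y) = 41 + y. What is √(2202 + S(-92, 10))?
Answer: √2253 ≈ 47.466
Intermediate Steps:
√(2202 + S(-92, 10)) = √(2202 + (41 + 10)) = √(2202 + 51) = √2253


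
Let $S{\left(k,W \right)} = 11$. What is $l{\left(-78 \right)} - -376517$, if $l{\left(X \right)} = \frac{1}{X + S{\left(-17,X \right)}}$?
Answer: $\frac{25226638}{67} \approx 3.7652 \cdot 10^{5}$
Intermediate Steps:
$l{\left(X \right)} = \frac{1}{11 + X}$ ($l{\left(X \right)} = \frac{1}{X + 11} = \frac{1}{11 + X}$)
$l{\left(-78 \right)} - -376517 = \frac{1}{11 - 78} - -376517 = \frac{1}{-67} + 376517 = - \frac{1}{67} + 376517 = \frac{25226638}{67}$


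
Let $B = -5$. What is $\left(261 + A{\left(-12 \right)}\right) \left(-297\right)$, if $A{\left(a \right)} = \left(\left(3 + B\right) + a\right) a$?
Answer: $-127413$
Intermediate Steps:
$A{\left(a \right)} = a \left(-2 + a\right)$ ($A{\left(a \right)} = \left(\left(3 - 5\right) + a\right) a = \left(-2 + a\right) a = a \left(-2 + a\right)$)
$\left(261 + A{\left(-12 \right)}\right) \left(-297\right) = \left(261 - 12 \left(-2 - 12\right)\right) \left(-297\right) = \left(261 - -168\right) \left(-297\right) = \left(261 + 168\right) \left(-297\right) = 429 \left(-297\right) = -127413$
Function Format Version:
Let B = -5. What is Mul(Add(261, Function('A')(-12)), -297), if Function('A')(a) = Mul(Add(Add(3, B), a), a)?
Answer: -127413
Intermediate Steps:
Function('A')(a) = Mul(a, Add(-2, a)) (Function('A')(a) = Mul(Add(Add(3, -5), a), a) = Mul(Add(-2, a), a) = Mul(a, Add(-2, a)))
Mul(Add(261, Function('A')(-12)), -297) = Mul(Add(261, Mul(-12, Add(-2, -12))), -297) = Mul(Add(261, Mul(-12, -14)), -297) = Mul(Add(261, 168), -297) = Mul(429, -297) = -127413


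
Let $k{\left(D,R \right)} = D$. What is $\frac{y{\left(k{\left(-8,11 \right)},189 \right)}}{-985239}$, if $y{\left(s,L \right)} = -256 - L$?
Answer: $\frac{445}{985239} \approx 0.00045167$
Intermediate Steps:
$\frac{y{\left(k{\left(-8,11 \right)},189 \right)}}{-985239} = \frac{-256 - 189}{-985239} = \left(-256 - 189\right) \left(- \frac{1}{985239}\right) = \left(-445\right) \left(- \frac{1}{985239}\right) = \frac{445}{985239}$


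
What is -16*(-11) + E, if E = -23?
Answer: 153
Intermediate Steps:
-16*(-11) + E = -16*(-11) - 23 = 176 - 23 = 153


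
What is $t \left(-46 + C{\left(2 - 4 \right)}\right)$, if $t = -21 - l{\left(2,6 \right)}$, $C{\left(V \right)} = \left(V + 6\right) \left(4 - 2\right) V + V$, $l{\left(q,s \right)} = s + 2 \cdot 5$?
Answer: $2368$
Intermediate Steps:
$l{\left(q,s \right)} = 10 + s$ ($l{\left(q,s \right)} = s + 10 = 10 + s$)
$C{\left(V \right)} = V + V \left(12 + 2 V\right)$ ($C{\left(V \right)} = \left(6 + V\right) 2 V + V = \left(12 + 2 V\right) V + V = V \left(12 + 2 V\right) + V = V + V \left(12 + 2 V\right)$)
$t = -37$ ($t = -21 - \left(10 + 6\right) = -21 - 16 = -37$)
$t \left(-46 + C{\left(2 - 4 \right)}\right) = - 37 \left(-46 + \left(2 - 4\right) \left(13 + 2 \left(2 - 4\right)\right)\right) = - 37 \left(-46 - 2 \left(13 + 2 \left(-2\right)\right)\right) = - 37 \left(-46 - 2 \left(13 - 4\right)\right) = - 37 \left(-46 - 18\right) = \left(-37\right) \left(-64\right) = 2368$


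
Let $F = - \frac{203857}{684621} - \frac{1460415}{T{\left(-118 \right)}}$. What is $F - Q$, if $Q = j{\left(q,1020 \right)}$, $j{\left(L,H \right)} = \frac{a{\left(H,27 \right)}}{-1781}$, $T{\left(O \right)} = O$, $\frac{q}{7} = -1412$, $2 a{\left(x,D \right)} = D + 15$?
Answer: $\frac{1780657469421847}{143878580118} \approx 12376.0$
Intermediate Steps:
$a{\left(x,D \right)} = \frac{15}{2} + \frac{D}{2}$ ($a{\left(x,D \right)} = \frac{D + 15}{2} = \frac{15 + D}{2} = \frac{15}{2} + \frac{D}{2}$)
$q = -9884$ ($q = 7 \left(-1412\right) = -9884$)
$j{\left(L,H \right)} = - \frac{21}{1781}$ ($j{\left(L,H \right)} = \frac{\frac{15}{2} + \frac{1}{2} \cdot 27}{-1781} = \left(\frac{15}{2} + \frac{27}{2}\right) \left(- \frac{1}{1781}\right) = 21 \left(- \frac{1}{1781}\right) = - \frac{21}{1781}$)
$Q = - \frac{21}{1781} \approx -0.011791$
$F = \frac{999806722589}{80785278}$ ($F = - \frac{203857}{684621} - \frac{1460415}{-118} = \left(-203857\right) \frac{1}{684621} - - \frac{1460415}{118} = - \frac{203857}{684621} + \frac{1460415}{118} = \frac{999806722589}{80785278} \approx 12376.0$)
$F - Q = \frac{999806722589}{80785278} - - \frac{21}{1781} = \frac{999806722589}{80785278} + \frac{21}{1781} = \frac{1780657469421847}{143878580118}$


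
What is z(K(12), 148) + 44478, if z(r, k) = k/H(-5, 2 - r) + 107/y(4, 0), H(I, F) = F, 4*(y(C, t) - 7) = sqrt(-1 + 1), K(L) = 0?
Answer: 311971/7 ≈ 44567.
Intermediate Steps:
y(C, t) = 7 (y(C, t) = 7 + sqrt(-1 + 1)/4 = 7 + sqrt(0)/4 = 7 + (1/4)*0 = 7 + 0 = 7)
z(r, k) = 107/7 + k/(2 - r) (z(r, k) = k/(2 - r) + 107/7 = 107/7 + k/(2 - r))
z(K(12), 148) + 44478 = (107/7 - 1*148/(-2 + 0)) + 44478 = (107/7 - 1*148/(-2)) + 44478 = (107/7 - 1*148*(-1/2)) + 44478 = (107/7 + 74) + 44478 = 625/7 + 44478 = 311971/7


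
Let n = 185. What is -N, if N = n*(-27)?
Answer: 4995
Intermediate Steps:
N = -4995 (N = 185*(-27) = -4995)
-N = -1*(-4995) = 4995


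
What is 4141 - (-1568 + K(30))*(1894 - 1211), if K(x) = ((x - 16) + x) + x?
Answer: 1024543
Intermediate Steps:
K(x) = -16 + 3*x (K(x) = ((-16 + x) + x) + x = (-16 + 2*x) + x = -16 + 3*x)
4141 - (-1568 + K(30))*(1894 - 1211) = 4141 - (-1568 + (-16 + 3*30))*(1894 - 1211) = 4141 - (-1568 + (-16 + 90))*683 = 4141 - (-1568 + 74)*683 = 4141 - (-1494)*683 = 4141 - 1*(-1020402) = 4141 + 1020402 = 1024543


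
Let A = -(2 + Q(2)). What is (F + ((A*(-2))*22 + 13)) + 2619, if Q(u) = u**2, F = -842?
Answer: 2054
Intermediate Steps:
A = -6 (A = -(2 + 2**2) = -(2 + 4) = -1*6 = -6)
(F + ((A*(-2))*22 + 13)) + 2619 = (-842 + (-6*(-2)*22 + 13)) + 2619 = (-842 + (12*22 + 13)) + 2619 = (-842 + (264 + 13)) + 2619 = (-842 + 277) + 2619 = -565 + 2619 = 2054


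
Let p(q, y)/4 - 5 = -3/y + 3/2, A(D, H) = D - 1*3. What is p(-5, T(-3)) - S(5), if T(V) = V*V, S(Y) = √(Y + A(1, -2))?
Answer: 74/3 - √3 ≈ 22.935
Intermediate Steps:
A(D, H) = -3 + D (A(D, H) = D - 3 = -3 + D)
S(Y) = √(-2 + Y) (S(Y) = √(Y + (-3 + 1)) = √(Y - 2) = √(-2 + Y))
T(V) = V²
p(q, y) = 26 - 12/y (p(q, y) = 20 + 4*(-3/y + 3/2) = 20 + 4*(3/2 - 3/y) = 20 + (6 - 12/y) = 26 - 12/y)
p(-5, T(-3)) - S(5) = (26 - 12/((-3)²)) - √(-2 + 5) = (26 - 12/9) - √3 = (26 - 12*⅑) - √3 = (26 - 4/3) - √3 = 74/3 - √3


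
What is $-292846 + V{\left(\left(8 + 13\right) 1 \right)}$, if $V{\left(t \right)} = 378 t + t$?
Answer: $-284887$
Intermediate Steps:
$V{\left(t \right)} = 379 t$
$-292846 + V{\left(\left(8 + 13\right) 1 \right)} = -292846 + 379 \left(8 + 13\right) 1 = -292846 + 379 \cdot 21 \cdot 1 = -292846 + 379 \cdot 21 = -292846 + 7959 = -284887$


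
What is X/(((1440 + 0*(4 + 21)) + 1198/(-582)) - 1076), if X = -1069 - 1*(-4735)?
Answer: 1066806/105325 ≈ 10.129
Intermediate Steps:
X = 3666 (X = -1069 + 4735 = 3666)
X/(((1440 + 0*(4 + 21)) + 1198/(-582)) - 1076) = 3666/(((1440 + 0*(4 + 21)) + 1198/(-582)) - 1076) = 3666/(((1440 + 0*25) + 1198*(-1/582)) - 1076) = 3666/(((1440 + 0) - 599/291) - 1076) = 3666/((1440 - 599/291) - 1076) = 3666/(418441/291 - 1076) = 3666/(105325/291) = 3666*(291/105325) = 1066806/105325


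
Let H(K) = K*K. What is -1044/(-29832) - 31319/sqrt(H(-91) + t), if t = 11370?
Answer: 87/2486 - 31319*sqrt(19651)/19651 ≈ -223.38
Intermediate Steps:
H(K) = K**2
-1044/(-29832) - 31319/sqrt(H(-91) + t) = -1044/(-29832) - 31319/sqrt((-91)**2 + 11370) = -1044*(-1/29832) - 31319/sqrt(8281 + 11370) = 87/2486 - 31319*sqrt(19651)/19651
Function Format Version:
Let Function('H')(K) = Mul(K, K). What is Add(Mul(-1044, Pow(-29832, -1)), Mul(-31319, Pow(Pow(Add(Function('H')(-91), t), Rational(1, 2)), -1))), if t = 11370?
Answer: Add(Rational(87, 2486), Mul(Rational(-31319, 19651), Pow(19651, Rational(1, 2)))) ≈ -223.38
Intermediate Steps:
Function('H')(K) = Pow(K, 2)
Add(Mul(-1044, Pow(-29832, -1)), Mul(-31319, Pow(Pow(Add(Function('H')(-91), t), Rational(1, 2)), -1))) = Add(Mul(-1044, Pow(-29832, -1)), Mul(-31319, Pow(Pow(Add(Pow(-91, 2), 11370), Rational(1, 2)), -1))) = Add(Mul(-1044, Rational(-1, 29832)), Mul(-31319, Pow(Pow(Add(8281, 11370), Rational(1, 2)), -1))) = Add(Rational(87, 2486), Mul(-31319, Pow(Pow(19651, Rational(1, 2)), -1))) = Add(Rational(87, 2486), Mul(-31319, Mul(Rational(1, 19651), Pow(19651, Rational(1, 2))))) = Add(Rational(87, 2486), Mul(Rational(-31319, 19651), Pow(19651, Rational(1, 2))))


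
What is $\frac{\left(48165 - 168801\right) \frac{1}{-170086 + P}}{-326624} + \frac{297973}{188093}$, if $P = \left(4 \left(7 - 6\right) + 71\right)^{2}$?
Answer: $\frac{4001541508130981}{2525943672357688} \approx 1.5842$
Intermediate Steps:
$P = 5625$ ($P = \left(4 \cdot 1 + 71\right)^{2} = \left(4 + 71\right)^{2} = 75^{2} = 5625$)
$\frac{\left(48165 - 168801\right) \frac{1}{-170086 + P}}{-326624} + \frac{297973}{188093} = \frac{\left(48165 - 168801\right) \frac{1}{-170086 + 5625}}{-326624} + \frac{297973}{188093} = - \frac{120636}{-164461} \left(- \frac{1}{326624}\right) + 297973 \cdot \frac{1}{188093} = \left(-120636\right) \left(- \frac{1}{164461}\right) \left(- \frac{1}{326624}\right) + \frac{297973}{188093} = \frac{120636}{164461} \left(- \frac{1}{326624}\right) + \frac{297973}{188093} = - \frac{30159}{13429227416} + \frac{297973}{188093} = \frac{4001541508130981}{2525943672357688}$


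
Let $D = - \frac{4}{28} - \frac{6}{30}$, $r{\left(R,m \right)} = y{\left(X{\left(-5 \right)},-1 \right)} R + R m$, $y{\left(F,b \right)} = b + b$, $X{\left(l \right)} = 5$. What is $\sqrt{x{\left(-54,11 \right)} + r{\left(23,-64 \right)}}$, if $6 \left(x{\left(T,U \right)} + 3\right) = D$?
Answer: $\frac{i \sqrt{1863295}}{35} \approx 39.001 i$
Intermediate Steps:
$y{\left(F,b \right)} = 2 b$
$r{\left(R,m \right)} = - 2 R + R m$ ($r{\left(R,m \right)} = 2 \left(-1\right) R + R m = - 2 R + R m$)
$D = - \frac{12}{35}$ ($D = \left(-4\right) \frac{1}{28} - \frac{1}{5} = - \frac{1}{7} - \frac{1}{5} = - \frac{12}{35} \approx -0.34286$)
$x{\left(T,U \right)} = - \frac{107}{35}$ ($x{\left(T,U \right)} = -3 + \frac{1}{6} \left(- \frac{12}{35}\right) = -3 - \frac{2}{35} = - \frac{107}{35}$)
$\sqrt{x{\left(-54,11 \right)} + r{\left(23,-64 \right)}} = \sqrt{- \frac{107}{35} + 23 \left(-2 - 64\right)} = \sqrt{- \frac{107}{35} + 23 \left(-66\right)} = \sqrt{- \frac{107}{35} - 1518} = \sqrt{- \frac{53237}{35}} = \frac{i \sqrt{1863295}}{35}$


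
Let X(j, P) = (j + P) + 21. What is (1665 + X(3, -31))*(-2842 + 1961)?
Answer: -1460698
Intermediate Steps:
X(j, P) = 21 + P + j (X(j, P) = (P + j) + 21 = 21 + P + j)
(1665 + X(3, -31))*(-2842 + 1961) = (1665 + (21 - 31 + 3))*(-2842 + 1961) = (1665 - 7)*(-881) = 1658*(-881) = -1460698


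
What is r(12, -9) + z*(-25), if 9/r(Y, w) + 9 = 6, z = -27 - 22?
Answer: 1222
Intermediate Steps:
z = -49
r(Y, w) = -3 (r(Y, w) = 9/(-9 + 6) = 9/(-3) = 9*(-⅓) = -3)
r(12, -9) + z*(-25) = -3 - 49*(-25) = -3 + 1225 = 1222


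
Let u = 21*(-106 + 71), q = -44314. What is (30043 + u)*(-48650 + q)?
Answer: -2724588912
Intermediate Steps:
u = -735 (u = 21*(-35) = -735)
(30043 + u)*(-48650 + q) = (30043 - 735)*(-48650 - 44314) = 29308*(-92964) = -2724588912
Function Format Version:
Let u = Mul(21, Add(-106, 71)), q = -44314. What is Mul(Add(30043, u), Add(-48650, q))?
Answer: -2724588912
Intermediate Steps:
u = -735 (u = Mul(21, -35) = -735)
Mul(Add(30043, u), Add(-48650, q)) = Mul(Add(30043, -735), Add(-48650, -44314)) = Mul(29308, -92964) = -2724588912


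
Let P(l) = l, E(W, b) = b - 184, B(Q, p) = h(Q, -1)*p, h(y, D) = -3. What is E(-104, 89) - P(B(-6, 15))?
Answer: -50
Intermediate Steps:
B(Q, p) = -3*p
E(W, b) = -184 + b
E(-104, 89) - P(B(-6, 15)) = (-184 + 89) - (-3)*15 = -95 - 1*(-45) = -95 + 45 = -50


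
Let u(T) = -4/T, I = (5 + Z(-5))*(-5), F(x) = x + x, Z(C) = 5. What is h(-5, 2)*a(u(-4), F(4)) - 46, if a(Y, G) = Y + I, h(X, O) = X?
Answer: 199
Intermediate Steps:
F(x) = 2*x
I = -50 (I = (5 + 5)*(-5) = 10*(-5) = -50)
a(Y, G) = -50 + Y (a(Y, G) = Y - 50 = -50 + Y)
h(-5, 2)*a(u(-4), F(4)) - 46 = -5*(-50 - 4/(-4)) - 46 = -5*(-50 - 4*(-1/4)) - 46 = -5*(-50 + 1) - 46 = -5*(-49) - 46 = 245 - 46 = 199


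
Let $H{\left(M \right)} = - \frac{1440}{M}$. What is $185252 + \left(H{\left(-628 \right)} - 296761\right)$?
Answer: $- \frac{17506553}{157} \approx -1.1151 \cdot 10^{5}$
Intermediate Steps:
$185252 + \left(H{\left(-628 \right)} - 296761\right) = 185252 - \left(296761 + \frac{1440}{-628}\right) = 185252 - \frac{46591117}{157} = - \frac{17506553}{157}$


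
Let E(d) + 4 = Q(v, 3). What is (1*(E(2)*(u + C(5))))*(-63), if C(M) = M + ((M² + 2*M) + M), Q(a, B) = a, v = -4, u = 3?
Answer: 24192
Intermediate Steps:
C(M) = M² + 4*M (C(M) = M + (M² + 3*M) = M² + 4*M)
E(d) = -8 (E(d) = -4 - 4 = -8)
(1*(E(2)*(u + C(5))))*(-63) = (1*(-8*(3 + 5*(4 + 5))))*(-63) = (1*(-8*(3 + 5*9)))*(-63) = (1*(-8*(3 + 45)))*(-63) = (1*(-8*48))*(-63) = (1*(-384))*(-63) = -384*(-63) = 24192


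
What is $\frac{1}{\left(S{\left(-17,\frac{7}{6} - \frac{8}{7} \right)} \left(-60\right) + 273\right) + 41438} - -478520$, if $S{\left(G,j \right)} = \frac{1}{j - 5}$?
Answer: $\frac{4172751344089}{8720119} \approx 4.7852 \cdot 10^{5}$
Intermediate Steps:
$S{\left(G,j \right)} = \frac{1}{-5 + j}$
$\frac{1}{\left(S{\left(-17,\frac{7}{6} - \frac{8}{7} \right)} \left(-60\right) + 273\right) + 41438} - -478520 = \frac{1}{\left(\frac{1}{-5 + \left(\frac{7}{6} - \frac{8}{7}\right)} \left(-60\right) + 273\right) + 41438} - -478520 = \frac{1}{\left(\frac{1}{-5 + \left(7 \cdot \frac{1}{6} - \frac{8}{7}\right)} \left(-60\right) + 273\right) + 41438} + 478520 = \frac{1}{\left(\frac{1}{-5 + \left(\frac{7}{6} - \frac{8}{7}\right)} \left(-60\right) + 273\right) + 41438} + 478520 = \frac{1}{\left(\frac{1}{-5 + \frac{1}{42}} \left(-60\right) + 273\right) + 41438} + 478520 = \frac{1}{\left(\frac{1}{- \frac{209}{42}} \left(-60\right) + 273\right) + 41438} + 478520 = \frac{1}{\left(\left(- \frac{42}{209}\right) \left(-60\right) + 273\right) + 41438} + 478520 = \frac{1}{\left(\frac{2520}{209} + 273\right) + 41438} + 478520 = \frac{1}{\frac{59577}{209} + 41438} + 478520 = \frac{1}{\frac{8720119}{209}} + 478520 = \frac{209}{8720119} + 478520 = \frac{4172751344089}{8720119}$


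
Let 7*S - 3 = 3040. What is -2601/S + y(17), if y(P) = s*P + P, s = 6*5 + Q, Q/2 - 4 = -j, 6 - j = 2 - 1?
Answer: 87176/179 ≈ 487.02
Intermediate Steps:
j = 5 (j = 6 - (2 - 1) = 6 - 1*1 = 6 - 1 = 5)
Q = -2 (Q = 8 + 2*(-1*5) = 8 + 2*(-5) = 8 - 10 = -2)
s = 28 (s = 6*5 - 2 = 30 - 2 = 28)
y(P) = 29*P (y(P) = 28*P + P = 29*P)
S = 3043/7 (S = 3/7 + (⅐)*3040 = 3/7 + 3040/7 = 3043/7 ≈ 434.71)
-2601/S + y(17) = -2601/3043/7 + 29*17 = -2601*7/3043 + 493 = -1071/179 + 493 = 87176/179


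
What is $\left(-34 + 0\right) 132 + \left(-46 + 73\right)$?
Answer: $-4461$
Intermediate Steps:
$\left(-34 + 0\right) 132 + \left(-46 + 73\right) = \left(-34\right) 132 + 27 = -4488 + 27 = -4461$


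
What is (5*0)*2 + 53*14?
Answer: 742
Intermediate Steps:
(5*0)*2 + 53*14 = 0*2 + 742 = 0 + 742 = 742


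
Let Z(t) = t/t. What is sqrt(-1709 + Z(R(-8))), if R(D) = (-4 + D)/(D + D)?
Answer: 2*I*sqrt(427) ≈ 41.328*I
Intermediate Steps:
R(D) = (-4 + D)/(2*D) (R(D) = (-4 + D)/((2*D)) = (-4 + D)*(1/(2*D)) = (-4 + D)/(2*D))
Z(t) = 1
sqrt(-1709 + Z(R(-8))) = sqrt(-1709 + 1) = sqrt(-1708) = 2*I*sqrt(427)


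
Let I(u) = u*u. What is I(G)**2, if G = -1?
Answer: 1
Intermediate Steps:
I(u) = u**2
I(G)**2 = ((-1)**2)**2 = 1**2 = 1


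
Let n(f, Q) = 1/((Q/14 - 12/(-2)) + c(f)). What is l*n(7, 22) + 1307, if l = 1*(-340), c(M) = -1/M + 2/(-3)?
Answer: 89227/71 ≈ 1256.7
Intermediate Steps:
c(M) = -⅔ - 1/M (c(M) = -1/M + 2*(-⅓) = -1/M - ⅔ = -⅔ - 1/M)
n(f, Q) = 1/(16/3 - 1/f + Q/14) (n(f, Q) = 1/((Q/14 - 12/(-2)) + (-⅔ - 1/f)) = 1/((Q*(1/14) - 12*(-½)) + (-⅔ - 1/f)) = 1/((Q/14 + 6) + (-⅔ - 1/f)) = 1/((6 + Q/14) + (-⅔ - 1/f)) = 1/(16/3 - 1/f + Q/14))
l = -340
l*n(7, 22) + 1307 = -14280*7/(-42 + 224*7 + 3*22*7) + 1307 = -14280*7/(-42 + 1568 + 462) + 1307 = -14280*7/1988 + 1307 = -340*21/142 + 1307 = -3570/71 + 1307 = 89227/71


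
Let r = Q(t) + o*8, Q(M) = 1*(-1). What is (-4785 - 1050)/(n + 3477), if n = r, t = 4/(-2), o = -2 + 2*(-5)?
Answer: -1167/676 ≈ -1.7263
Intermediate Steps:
o = -12 (o = -2 - 10 = -12)
t = -2 (t = 4*(-½) = -2)
Q(M) = -1
r = -97 (r = -1 - 12*8 = -1 - 96 = -97)
n = -97
(-4785 - 1050)/(n + 3477) = (-4785 - 1050)/(-97 + 3477) = -5835/3380 = -5835*1/3380 = -1167/676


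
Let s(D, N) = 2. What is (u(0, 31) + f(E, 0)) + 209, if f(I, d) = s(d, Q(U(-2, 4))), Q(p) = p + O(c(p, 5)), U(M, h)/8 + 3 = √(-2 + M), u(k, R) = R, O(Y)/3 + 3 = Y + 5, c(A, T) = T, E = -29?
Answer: 242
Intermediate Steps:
O(Y) = 6 + 3*Y (O(Y) = -9 + 3*(Y + 5) = -9 + 3*(5 + Y) = -9 + (15 + 3*Y) = 6 + 3*Y)
U(M, h) = -24 + 8*√(-2 + M)
Q(p) = 21 + p (Q(p) = p + (6 + 3*5) = p + (6 + 15) = p + 21 = 21 + p)
f(I, d) = 2
(u(0, 31) + f(E, 0)) + 209 = (31 + 2) + 209 = 33 + 209 = 242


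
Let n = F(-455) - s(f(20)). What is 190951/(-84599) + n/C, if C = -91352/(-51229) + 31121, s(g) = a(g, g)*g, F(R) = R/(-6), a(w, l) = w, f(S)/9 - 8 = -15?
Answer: -1927937201514455/809302321029234 ≈ -2.3822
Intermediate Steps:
f(S) = -63 (f(S) = 72 + 9*(-15) = 72 - 135 = -63)
F(R) = -R/6 (F(R) = R*(-⅙) = -R/6)
s(g) = g² (s(g) = g*g = g²)
C = 1594389061/51229 (C = -91352*(-1/51229) + 31121 = 91352/51229 + 31121 = 1594389061/51229 ≈ 31123.)
n = -23359/6 (n = -⅙*(-455) - 1*(-63)² = 455/6 - 1*3969 = 455/6 - 3969 = -23359/6 ≈ -3893.2)
190951/(-84599) + n/C = 190951/(-84599) - 23359/(6*1594389061/51229) = 190951*(-1/84599) - 23359/6*51229/1594389061 = -190951/84599 - 1196658211/9566334366 = -1927937201514455/809302321029234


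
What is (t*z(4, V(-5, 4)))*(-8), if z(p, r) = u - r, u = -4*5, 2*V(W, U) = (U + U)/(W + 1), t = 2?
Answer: 304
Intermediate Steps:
V(W, U) = U/(1 + W) (V(W, U) = ((U + U)/(W + 1))/2 = ((2*U)/(1 + W))/2 = (2*U/(1 + W))/2 = U/(1 + W))
u = -20
z(p, r) = -20 - r
(t*z(4, V(-5, 4)))*(-8) = (2*(-20 - 4/(1 - 5)))*(-8) = (2*(-20 - 4/(-4)))*(-8) = (2*(-20 - 4*(-1)/4))*(-8) = (2*(-20 - 1*(-1)))*(-8) = (2*(-20 + 1))*(-8) = (2*(-19))*(-8) = -38*(-8) = 304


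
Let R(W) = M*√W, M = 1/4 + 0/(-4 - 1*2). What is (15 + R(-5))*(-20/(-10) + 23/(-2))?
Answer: -285/2 - 19*I*√5/8 ≈ -142.5 - 5.3107*I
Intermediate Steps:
M = ¼ (M = 1*(¼) + 0/(-4 - 2) = ¼ + 0/(-6) = ¼ + 0*(-⅙) = ¼ + 0 = ¼ ≈ 0.25000)
R(W) = √W/4
(15 + R(-5))*(-20/(-10) + 23/(-2)) = (15 + √(-5)/4)*(-20/(-10) + 23/(-2)) = (15 + (I*√5)/4)*(-20*(-⅒) + 23*(-½)) = (15 + I*√5/4)*(2 - 23/2) = (15 + I*√5/4)*(-19/2) = -285/2 - 19*I*√5/8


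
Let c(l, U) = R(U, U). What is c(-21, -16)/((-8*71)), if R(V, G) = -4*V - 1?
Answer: -63/568 ≈ -0.11092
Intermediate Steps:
R(V, G) = -1 - 4*V
c(l, U) = -1 - 4*U
c(-21, -16)/((-8*71)) = (-1 - 4*(-16))/((-8*71)) = (-1 + 64)/(-568) = 63*(-1/568) = -63/568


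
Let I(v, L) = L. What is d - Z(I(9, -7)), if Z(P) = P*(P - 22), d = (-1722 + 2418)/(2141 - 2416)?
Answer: -56521/275 ≈ -205.53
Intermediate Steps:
d = -696/275 (d = 696/(-275) = 696*(-1/275) = -696/275 ≈ -2.5309)
Z(P) = P*(-22 + P)
d - Z(I(9, -7)) = -696/275 - (-7)*(-22 - 7) = -696/275 - (-7)*(-29) = -696/275 - 1*203 = -696/275 - 203 = -56521/275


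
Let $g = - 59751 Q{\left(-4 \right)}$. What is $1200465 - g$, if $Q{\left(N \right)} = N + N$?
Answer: $722457$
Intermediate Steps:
$Q{\left(N \right)} = 2 N$
$g = 478008$ ($g = - 59751 \cdot 2 \left(-4\right) = \left(-59751\right) \left(-8\right) = 478008$)
$1200465 - g = 1200465 - 478008 = 722457$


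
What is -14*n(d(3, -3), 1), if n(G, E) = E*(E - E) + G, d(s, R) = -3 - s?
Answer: 84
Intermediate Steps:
n(G, E) = G (n(G, E) = E*0 + G = 0 + G = G)
-14*n(d(3, -3), 1) = -14*(-3 - 1*3) = -14*(-3 - 3) = -14*(-6) = 84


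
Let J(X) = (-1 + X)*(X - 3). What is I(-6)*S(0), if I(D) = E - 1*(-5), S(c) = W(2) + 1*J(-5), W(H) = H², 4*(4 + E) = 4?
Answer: 104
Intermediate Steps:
J(X) = (-1 + X)*(-3 + X)
E = -3 (E = -4 + (¼)*4 = -4 + 1 = -3)
S(c) = 52 (S(c) = 2² + 1*(3 + (-5)² - 4*(-5)) = 4 + 1*(3 + 25 + 20) = 4 + 1*48 = 4 + 48 = 52)
I(D) = 2 (I(D) = -3 - 1*(-5) = -3 + 5 = 2)
I(-6)*S(0) = 2*52 = 104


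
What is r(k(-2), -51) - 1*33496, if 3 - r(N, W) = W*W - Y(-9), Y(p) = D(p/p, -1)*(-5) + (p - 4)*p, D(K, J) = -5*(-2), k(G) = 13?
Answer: -36027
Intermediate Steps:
D(K, J) = 10
Y(p) = -50 + p*(-4 + p) (Y(p) = 10*(-5) + (p - 4)*p = -50 + (-4 + p)*p = -50 + p*(-4 + p))
r(N, W) = 70 - W² (r(N, W) = 3 - (W*W - (-50 + (-9)² - 4*(-9))) = 3 - (W² - (-50 + 81 + 36)) = 3 - (W² - 1*67) = 3 - (W² - 67) = 3 - (-67 + W²) = 3 + (67 - W²) = 70 - W²)
r(k(-2), -51) - 1*33496 = (70 - 1*(-51)²) - 1*33496 = (70 - 1*2601) - 33496 = (70 - 2601) - 33496 = -2531 - 33496 = -36027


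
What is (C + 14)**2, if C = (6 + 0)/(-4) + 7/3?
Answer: 7921/36 ≈ 220.03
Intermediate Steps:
C = 5/6 (C = 6*(-1/4) + 7*(1/3) = -3/2 + 7/3 = 5/6 ≈ 0.83333)
(C + 14)**2 = (5/6 + 14)**2 = (89/6)**2 = 7921/36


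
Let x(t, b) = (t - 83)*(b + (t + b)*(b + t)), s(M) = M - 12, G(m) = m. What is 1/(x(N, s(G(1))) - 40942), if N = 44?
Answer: -1/82984 ≈ -1.2051e-5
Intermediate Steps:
s(M) = -12 + M
x(t, b) = (-83 + t)*(b + (b + t)²) (x(t, b) = (-83 + t)*(b + (b + t)*(b + t)) = (-83 + t)*(b + (b + t)²))
1/(x(N, s(G(1))) - 40942) = 1/((-83*(-12 + 1) - 83*((-12 + 1) + 44)² + (-12 + 1)*44 + 44*((-12 + 1) + 44)²) - 40942) = 1/((-83*(-11) - 83*(-11 + 44)² - 11*44 + 44*(-11 + 44)²) - 40942) = 1/((913 - 83*33² - 484 + 44*33²) - 40942) = 1/((913 - 83*1089 - 484 + 44*1089) - 40942) = 1/((913 - 90387 - 484 + 47916) - 40942) = 1/(-42042 - 40942) = 1/(-82984) = -1/82984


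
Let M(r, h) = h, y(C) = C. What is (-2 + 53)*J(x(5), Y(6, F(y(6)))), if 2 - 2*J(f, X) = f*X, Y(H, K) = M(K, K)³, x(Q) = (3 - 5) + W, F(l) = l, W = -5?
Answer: 38607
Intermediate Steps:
x(Q) = -7 (x(Q) = (3 - 5) - 5 = -2 - 5 = -7)
Y(H, K) = K³
J(f, X) = 1 - X*f/2 (J(f, X) = 1 - f*X/2 = 1 - X*f/2)
(-2 + 53)*J(x(5), Y(6, F(y(6)))) = (-2 + 53)*(1 - ½*6³*(-7)) = 51*(1 - ½*216*(-7)) = 51*(1 + 756) = 51*757 = 38607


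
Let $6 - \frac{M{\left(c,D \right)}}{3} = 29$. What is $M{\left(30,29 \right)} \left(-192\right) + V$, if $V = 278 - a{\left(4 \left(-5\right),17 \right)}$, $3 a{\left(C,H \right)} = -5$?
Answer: $\frac{40583}{3} \approx 13528.0$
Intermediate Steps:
$a{\left(C,H \right)} = - \frac{5}{3}$ ($a{\left(C,H \right)} = \frac{1}{3} \left(-5\right) = - \frac{5}{3}$)
$M{\left(c,D \right)} = -69$ ($M{\left(c,D \right)} = 18 - 87 = -69$)
$V = \frac{839}{3}$ ($V = 278 - - \frac{5}{3} = 278 + \frac{5}{3} = \frac{839}{3} \approx 279.67$)
$M{\left(30,29 \right)} \left(-192\right) + V = \left(-69\right) \left(-192\right) + \frac{839}{3} = 13248 + \frac{839}{3} = \frac{40583}{3}$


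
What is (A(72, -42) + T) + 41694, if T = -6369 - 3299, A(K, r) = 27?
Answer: 32053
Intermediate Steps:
T = -9668
(A(72, -42) + T) + 41694 = (27 - 9668) + 41694 = -9641 + 41694 = 32053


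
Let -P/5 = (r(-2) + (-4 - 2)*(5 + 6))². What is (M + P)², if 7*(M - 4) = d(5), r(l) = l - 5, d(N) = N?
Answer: 34775536324/49 ≈ 7.0970e+8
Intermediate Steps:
r(l) = -5 + l
M = 33/7 (M = 4 + (⅐)*5 = 4 + 5/7 = 33/7 ≈ 4.7143)
P = -26645 (P = -5*((-5 - 2) + (-4 - 2)*(5 + 6))² = -5*(-7 - 6*11)² = -5*(-7 - 66)² = -5*(-73)² = -5*5329 = -26645)
(M + P)² = (33/7 - 26645)² = (-186482/7)² = 34775536324/49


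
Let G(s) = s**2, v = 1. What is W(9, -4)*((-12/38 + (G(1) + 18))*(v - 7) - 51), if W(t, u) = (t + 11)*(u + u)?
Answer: 495840/19 ≈ 26097.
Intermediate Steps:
W(t, u) = 2*u*(11 + t) (W(t, u) = (11 + t)*(2*u) = 2*u*(11 + t))
W(9, -4)*((-12/38 + (G(1) + 18))*(v - 7) - 51) = (2*(-4)*(11 + 9))*((-12/38 + (1**2 + 18))*(1 - 7) - 51) = (2*(-4)*20)*((-12*1/38 + (1 + 18))*(-6) - 51) = -160*((-6/19 + 19)*(-6) - 51) = -160*((355/19)*(-6) - 51) = -160*(-2130/19 - 51) = -160*(-3099/19) = 495840/19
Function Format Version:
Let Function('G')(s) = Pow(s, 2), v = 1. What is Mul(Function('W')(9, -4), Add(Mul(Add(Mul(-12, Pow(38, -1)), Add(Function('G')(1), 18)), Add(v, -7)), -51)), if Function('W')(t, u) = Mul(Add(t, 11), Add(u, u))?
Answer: Rational(495840, 19) ≈ 26097.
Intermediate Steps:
Function('W')(t, u) = Mul(2, u, Add(11, t)) (Function('W')(t, u) = Mul(Add(11, t), Mul(2, u)) = Mul(2, u, Add(11, t)))
Mul(Function('W')(9, -4), Add(Mul(Add(Mul(-12, Pow(38, -1)), Add(Function('G')(1), 18)), Add(v, -7)), -51)) = Mul(Mul(2, -4, Add(11, 9)), Add(Mul(Add(Mul(-12, Pow(38, -1)), Add(Pow(1, 2), 18)), Add(1, -7)), -51)) = Mul(Mul(2, -4, 20), Add(Mul(Add(Mul(-12, Rational(1, 38)), Add(1, 18)), -6), -51)) = Mul(-160, Add(Mul(Add(Rational(-6, 19), 19), -6), -51)) = Mul(-160, Add(Mul(Rational(355, 19), -6), -51)) = Mul(-160, Add(Rational(-2130, 19), -51)) = Mul(-160, Rational(-3099, 19)) = Rational(495840, 19)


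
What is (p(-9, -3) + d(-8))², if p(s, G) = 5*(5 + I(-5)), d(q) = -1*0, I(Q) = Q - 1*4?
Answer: 400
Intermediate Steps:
I(Q) = -4 + Q (I(Q) = Q - 4 = -4 + Q)
d(q) = 0
p(s, G) = -20 (p(s, G) = 5*(5 + (-4 - 5)) = 5*(5 - 9) = 5*(-4) = -20)
(p(-9, -3) + d(-8))² = (-20 + 0)² = (-20)² = 400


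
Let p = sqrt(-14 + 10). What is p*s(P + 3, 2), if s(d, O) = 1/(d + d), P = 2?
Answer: I/5 ≈ 0.2*I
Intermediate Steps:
p = 2*I (p = sqrt(-4) = 2*I ≈ 2.0*I)
s(d, O) = 1/(2*d)
p*s(P + 3, 2) = (2*I)*(1/(2*(2 + 3))) = (2*I)*((1/2)/5) = (2*I)*((1/2)*(1/5)) = (2*I)*(1/10) = I/5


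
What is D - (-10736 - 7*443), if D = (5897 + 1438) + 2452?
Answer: 23624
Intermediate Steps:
D = 9787 (D = 7335 + 2452 = 9787)
D - (-10736 - 7*443) = 9787 - (-10736 - 7*443) = 9787 - (-10736 - 3101) = 9787 - 1*(-13837) = 9787 + 13837 = 23624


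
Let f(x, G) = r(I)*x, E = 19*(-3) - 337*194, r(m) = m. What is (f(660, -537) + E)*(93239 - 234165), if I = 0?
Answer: 9221492810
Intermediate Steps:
E = -65435 (E = -57 - 65378 = -65435)
f(x, G) = 0 (f(x, G) = 0*x = 0)
(f(660, -537) + E)*(93239 - 234165) = (0 - 65435)*(93239 - 234165) = -65435*(-140926) = 9221492810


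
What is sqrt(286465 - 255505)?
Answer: 12*sqrt(215) ≈ 175.95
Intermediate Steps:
sqrt(286465 - 255505) = sqrt(30960) = 12*sqrt(215)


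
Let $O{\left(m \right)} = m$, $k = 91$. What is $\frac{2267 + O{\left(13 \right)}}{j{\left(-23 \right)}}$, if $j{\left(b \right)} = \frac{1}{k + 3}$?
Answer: $214320$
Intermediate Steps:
$j{\left(b \right)} = \frac{1}{94}$ ($j{\left(b \right)} = \frac{1}{91 + 3} = \frac{1}{94}$)
$\frac{2267 + O{\left(13 \right)}}{j{\left(-23 \right)}} = \left(2267 + 13\right) \frac{1}{\frac{1}{94}} = 2280 \cdot 94 = 214320$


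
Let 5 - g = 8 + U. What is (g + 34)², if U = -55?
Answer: 7396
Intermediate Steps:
g = 52 (g = 5 - (8 - 55) = 5 - 1*(-47) = 5 + 47 = 52)
(g + 34)² = (52 + 34)² = 86² = 7396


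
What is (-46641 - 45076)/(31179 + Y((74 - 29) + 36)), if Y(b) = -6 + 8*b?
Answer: -91717/31821 ≈ -2.8823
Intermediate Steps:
(-46641 - 45076)/(31179 + Y((74 - 29) + 36)) = (-46641 - 45076)/(31179 + (-6 + 8*((74 - 29) + 36))) = -91717/(31179 + (-6 + 8*(45 + 36))) = -91717/(31179 + (-6 + 8*81)) = -91717/(31179 + (-6 + 648)) = -91717/(31179 + 642) = -91717/31821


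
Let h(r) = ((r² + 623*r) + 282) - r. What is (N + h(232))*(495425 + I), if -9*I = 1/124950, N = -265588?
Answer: -18713445741945161/562275 ≈ -3.3282e+10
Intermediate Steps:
I = -1/1124550 (I = -⅑/124950 = -⅑*1/124950 = -1/1124550 ≈ -8.8924e-7)
h(r) = 282 + r² + 622*r (h(r) = (282 + r² + 623*r) - r = 282 + r² + 622*r)
(N + h(232))*(495425 + I) = (-265588 + (282 + 232² + 622*232))*(495425 - 1/1124550) = (-265588 + (282 + 53824 + 144304))*(557130183749/1124550) = (-265588 + 198410)*(557130183749/1124550) = -67178*557130183749/1124550 = -18713445741945161/562275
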